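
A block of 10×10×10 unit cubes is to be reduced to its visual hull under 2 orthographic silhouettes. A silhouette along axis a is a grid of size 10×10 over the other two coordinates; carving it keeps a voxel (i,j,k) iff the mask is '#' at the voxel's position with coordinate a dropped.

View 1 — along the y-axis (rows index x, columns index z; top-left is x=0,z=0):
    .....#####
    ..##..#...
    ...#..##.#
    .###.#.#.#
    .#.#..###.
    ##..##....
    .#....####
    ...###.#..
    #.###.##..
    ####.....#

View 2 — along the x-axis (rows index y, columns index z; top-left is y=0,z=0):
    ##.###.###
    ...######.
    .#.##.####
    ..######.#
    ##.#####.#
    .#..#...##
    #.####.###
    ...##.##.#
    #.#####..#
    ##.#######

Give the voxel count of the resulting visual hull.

full grid |V| = 1000
V1 y: intersect with XZ mask (47 set) -- 470 left
V2 x: intersect with YZ mask (69 set) -- 334 left

334 voxels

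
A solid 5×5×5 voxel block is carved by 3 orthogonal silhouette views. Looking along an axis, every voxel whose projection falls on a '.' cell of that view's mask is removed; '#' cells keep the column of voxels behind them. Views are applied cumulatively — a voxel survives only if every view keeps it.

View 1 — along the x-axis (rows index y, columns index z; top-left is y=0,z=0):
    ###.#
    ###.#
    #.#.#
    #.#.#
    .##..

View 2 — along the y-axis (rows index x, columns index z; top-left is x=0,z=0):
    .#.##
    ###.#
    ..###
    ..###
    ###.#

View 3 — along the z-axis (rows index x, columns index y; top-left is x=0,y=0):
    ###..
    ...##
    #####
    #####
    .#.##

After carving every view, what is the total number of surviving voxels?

full grid |V| = 125
after view 1 [x-axis, 16 of 25 cells solid] → remaining = 80
after view 2 [y-axis, 17 of 25 cells solid] → remaining = 57
after view 3 [z-axis, 18 of 25 cells solid] → remaining = 37

remaining voxels: 37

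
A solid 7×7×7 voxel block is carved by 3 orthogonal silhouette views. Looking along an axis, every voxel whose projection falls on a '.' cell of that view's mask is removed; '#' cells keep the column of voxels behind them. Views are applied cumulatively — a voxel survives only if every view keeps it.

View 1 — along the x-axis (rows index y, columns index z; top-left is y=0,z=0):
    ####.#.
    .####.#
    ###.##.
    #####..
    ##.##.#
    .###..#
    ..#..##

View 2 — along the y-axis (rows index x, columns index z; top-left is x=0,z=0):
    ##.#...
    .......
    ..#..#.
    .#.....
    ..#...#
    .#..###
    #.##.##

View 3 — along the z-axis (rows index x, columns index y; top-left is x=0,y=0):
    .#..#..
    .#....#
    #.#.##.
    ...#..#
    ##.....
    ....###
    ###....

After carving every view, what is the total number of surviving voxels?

31 voxels

full grid |V| = 343
[1] x-view keeps 32 columns → grid now 224
[2] y-view keeps 17 columns → grid now 79
[3] z-view keeps 18 columns → grid now 31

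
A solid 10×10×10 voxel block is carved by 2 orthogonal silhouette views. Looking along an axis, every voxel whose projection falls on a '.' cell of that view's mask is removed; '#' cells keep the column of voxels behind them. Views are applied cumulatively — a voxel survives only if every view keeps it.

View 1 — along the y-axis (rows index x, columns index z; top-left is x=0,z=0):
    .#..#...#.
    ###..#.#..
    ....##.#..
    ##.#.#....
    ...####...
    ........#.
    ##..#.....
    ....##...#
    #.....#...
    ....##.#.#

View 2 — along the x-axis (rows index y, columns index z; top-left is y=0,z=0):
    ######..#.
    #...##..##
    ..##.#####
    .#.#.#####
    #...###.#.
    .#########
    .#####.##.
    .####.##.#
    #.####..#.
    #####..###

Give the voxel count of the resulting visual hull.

full grid |V| = 1000
carve view 1 (along y, XZ-mask fill 32/100): 320 voxels remain
carve view 2 (along x, YZ-mask fill 68/100): 221 voxels remain

remaining voxels: 221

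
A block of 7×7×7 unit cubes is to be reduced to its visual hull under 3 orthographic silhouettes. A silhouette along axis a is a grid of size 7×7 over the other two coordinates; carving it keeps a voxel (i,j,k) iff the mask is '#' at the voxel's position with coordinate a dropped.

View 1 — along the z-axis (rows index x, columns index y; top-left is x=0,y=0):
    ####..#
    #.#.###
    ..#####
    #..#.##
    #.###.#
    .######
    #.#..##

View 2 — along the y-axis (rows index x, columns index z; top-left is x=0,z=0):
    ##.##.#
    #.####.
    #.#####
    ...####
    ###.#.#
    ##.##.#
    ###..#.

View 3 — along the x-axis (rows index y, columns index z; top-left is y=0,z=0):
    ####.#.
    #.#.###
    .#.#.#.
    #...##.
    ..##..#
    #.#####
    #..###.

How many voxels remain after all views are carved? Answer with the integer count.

96 voxels

before carving: 343 voxels (7×7×7)
carve view 1 (along z, XY-mask fill 34/49): 238 voxels remain
carve view 2 (along y, XZ-mask fill 34/49): 167 voxels remain
carve view 3 (along x, YZ-mask fill 29/49): 96 voxels remain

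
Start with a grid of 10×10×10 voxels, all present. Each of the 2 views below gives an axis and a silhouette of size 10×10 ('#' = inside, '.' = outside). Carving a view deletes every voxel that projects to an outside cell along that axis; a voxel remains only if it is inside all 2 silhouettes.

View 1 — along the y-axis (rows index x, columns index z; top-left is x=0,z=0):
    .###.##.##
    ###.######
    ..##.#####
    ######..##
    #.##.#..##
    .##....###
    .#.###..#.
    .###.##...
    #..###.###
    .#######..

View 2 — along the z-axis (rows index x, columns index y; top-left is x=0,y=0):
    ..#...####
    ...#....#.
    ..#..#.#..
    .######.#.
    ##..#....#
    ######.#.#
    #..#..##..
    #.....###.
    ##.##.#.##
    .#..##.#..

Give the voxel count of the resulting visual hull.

full grid |V| = 1000
V1 y: intersect with XZ mask (66 set) -- 660 left
V2 z: intersect with XY mask (48 set) -- 311 left

311 voxels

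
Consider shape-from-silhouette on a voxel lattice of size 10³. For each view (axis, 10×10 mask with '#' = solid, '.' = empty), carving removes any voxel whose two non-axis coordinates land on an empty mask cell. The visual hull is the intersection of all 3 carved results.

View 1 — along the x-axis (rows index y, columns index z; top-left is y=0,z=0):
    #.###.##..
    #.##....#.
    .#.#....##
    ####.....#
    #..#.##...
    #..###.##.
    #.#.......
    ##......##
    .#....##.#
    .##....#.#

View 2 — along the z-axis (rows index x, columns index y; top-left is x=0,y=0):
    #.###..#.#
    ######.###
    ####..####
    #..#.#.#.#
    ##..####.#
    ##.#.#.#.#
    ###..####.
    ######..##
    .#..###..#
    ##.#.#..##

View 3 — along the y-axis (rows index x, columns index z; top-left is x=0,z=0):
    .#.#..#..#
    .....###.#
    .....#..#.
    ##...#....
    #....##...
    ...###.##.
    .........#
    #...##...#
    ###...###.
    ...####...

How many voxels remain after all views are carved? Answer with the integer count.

|visual hull| = 100

initial block: 10^3 = 1000
[1] x-view keeps 43 columns → grid now 430
[2] z-view keeps 67 columns → grid now 301
[3] y-view keeps 36 columns → grid now 100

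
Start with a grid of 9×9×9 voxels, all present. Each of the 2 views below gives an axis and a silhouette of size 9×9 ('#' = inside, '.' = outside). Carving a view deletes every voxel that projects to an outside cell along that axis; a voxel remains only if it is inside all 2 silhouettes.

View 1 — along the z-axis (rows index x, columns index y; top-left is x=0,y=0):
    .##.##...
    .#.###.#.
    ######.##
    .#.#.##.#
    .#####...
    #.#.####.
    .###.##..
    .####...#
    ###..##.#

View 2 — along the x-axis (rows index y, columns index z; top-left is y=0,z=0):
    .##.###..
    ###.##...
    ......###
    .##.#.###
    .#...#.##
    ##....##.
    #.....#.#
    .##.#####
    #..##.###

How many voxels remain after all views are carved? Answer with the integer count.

|visual hull| = 225

before carving: 729 voxels (9×9×9)
carve view 1 (along z, XY-mask fill 49/81): 441 voxels remain
carve view 2 (along x, YZ-mask fill 43/81): 225 voxels remain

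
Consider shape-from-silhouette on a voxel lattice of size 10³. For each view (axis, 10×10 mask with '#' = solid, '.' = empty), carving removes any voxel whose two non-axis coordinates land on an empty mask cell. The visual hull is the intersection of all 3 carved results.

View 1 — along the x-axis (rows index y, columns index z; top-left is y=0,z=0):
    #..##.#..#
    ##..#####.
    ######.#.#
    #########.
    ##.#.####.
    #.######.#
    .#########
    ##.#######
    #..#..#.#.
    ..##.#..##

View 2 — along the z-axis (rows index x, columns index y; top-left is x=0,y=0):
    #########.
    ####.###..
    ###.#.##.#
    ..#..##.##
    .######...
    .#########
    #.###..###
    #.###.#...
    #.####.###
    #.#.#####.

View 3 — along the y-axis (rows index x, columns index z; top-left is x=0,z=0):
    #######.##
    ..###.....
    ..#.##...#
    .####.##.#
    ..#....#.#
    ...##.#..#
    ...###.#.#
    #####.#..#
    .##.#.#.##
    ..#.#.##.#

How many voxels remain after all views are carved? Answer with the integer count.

voxel count = 262

start: 10×10×10 = 1000 voxels
step 1: project along x, AND mask (71/100) → |grid| = 710
step 2: project along z, AND mask (70/100) → |grid| = 509
step 3: project along y, AND mask (53/100) → |grid| = 262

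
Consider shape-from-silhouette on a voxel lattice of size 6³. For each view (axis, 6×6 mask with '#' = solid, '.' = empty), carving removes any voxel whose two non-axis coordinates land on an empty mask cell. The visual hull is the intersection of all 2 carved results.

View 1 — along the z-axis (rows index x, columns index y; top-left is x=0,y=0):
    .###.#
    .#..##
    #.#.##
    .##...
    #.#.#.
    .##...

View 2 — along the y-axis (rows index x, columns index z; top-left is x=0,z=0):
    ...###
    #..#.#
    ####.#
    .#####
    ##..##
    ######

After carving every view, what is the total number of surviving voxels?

initial block: 6^3 = 216
carve view 1 (along z, XY-mask fill 18/36): 108 voxels remain
carve view 2 (along y, XZ-mask fill 26/36): 75 voxels remain

remaining voxels: 75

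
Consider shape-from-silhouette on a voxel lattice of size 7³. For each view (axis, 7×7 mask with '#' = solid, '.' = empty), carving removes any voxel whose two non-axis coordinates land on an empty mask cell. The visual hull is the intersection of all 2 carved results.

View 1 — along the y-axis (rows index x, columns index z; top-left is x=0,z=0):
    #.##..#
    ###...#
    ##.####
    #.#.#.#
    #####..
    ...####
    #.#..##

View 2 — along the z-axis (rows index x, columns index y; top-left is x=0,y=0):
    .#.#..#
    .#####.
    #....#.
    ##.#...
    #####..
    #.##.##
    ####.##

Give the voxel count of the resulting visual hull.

125 voxels

full grid |V| = 343
after view 1 [y-axis, 31 of 49 cells solid] → remaining = 217
after view 2 [z-axis, 29 of 49 cells solid] → remaining = 125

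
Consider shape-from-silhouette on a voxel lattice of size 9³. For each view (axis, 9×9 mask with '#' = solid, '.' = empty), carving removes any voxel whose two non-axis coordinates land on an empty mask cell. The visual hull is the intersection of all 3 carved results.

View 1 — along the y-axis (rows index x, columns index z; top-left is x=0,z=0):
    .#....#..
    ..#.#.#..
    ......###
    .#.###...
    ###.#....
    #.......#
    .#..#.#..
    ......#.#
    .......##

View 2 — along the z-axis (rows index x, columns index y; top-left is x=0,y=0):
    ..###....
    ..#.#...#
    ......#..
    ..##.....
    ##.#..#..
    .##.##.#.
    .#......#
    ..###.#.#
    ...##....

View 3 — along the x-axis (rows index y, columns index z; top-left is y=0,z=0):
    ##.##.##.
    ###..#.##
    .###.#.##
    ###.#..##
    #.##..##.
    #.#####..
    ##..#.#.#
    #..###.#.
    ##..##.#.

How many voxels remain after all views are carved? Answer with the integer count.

before carving: 729 voxels (9×9×9)
V1 y: intersect with XZ mask (25 set) -- 225 left
V2 z: intersect with XY mask (27 set) -- 72 left
V3 x: intersect with YZ mask (50 set) -- 44 left

|visual hull| = 44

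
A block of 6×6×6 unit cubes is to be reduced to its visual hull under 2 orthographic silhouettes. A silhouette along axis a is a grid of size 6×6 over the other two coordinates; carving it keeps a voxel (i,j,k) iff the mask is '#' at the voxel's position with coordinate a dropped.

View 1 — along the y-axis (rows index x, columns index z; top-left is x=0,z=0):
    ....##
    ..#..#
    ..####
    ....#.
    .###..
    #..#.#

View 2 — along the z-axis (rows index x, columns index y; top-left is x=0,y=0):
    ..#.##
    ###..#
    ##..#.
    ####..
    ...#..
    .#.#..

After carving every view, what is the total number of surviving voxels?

initial block: 6^3 = 216
V1 y: intersect with XZ mask (15 set) -- 90 left
V2 z: intersect with XY mask (17 set) -- 39 left

remaining voxels: 39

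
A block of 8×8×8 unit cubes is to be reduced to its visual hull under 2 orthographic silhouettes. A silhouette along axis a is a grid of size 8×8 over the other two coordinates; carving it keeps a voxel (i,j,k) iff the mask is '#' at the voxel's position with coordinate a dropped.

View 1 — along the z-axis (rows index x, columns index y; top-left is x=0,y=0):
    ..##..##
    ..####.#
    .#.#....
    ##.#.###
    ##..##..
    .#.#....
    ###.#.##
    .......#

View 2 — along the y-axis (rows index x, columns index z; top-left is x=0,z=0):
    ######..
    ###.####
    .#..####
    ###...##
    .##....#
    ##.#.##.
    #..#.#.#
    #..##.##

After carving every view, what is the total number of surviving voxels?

full grid |V| = 512
[1] z-view keeps 30 columns → grid now 240
[2] y-view keeps 40 columns → grid now 150

150 voxels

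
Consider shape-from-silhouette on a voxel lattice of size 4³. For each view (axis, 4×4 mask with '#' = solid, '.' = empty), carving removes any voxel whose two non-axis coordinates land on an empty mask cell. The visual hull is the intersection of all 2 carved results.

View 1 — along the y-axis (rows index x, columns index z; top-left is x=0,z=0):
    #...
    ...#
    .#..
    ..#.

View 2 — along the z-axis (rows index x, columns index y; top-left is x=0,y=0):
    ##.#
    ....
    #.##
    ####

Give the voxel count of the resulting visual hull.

initial block: 4^3 = 64
V1 y: intersect with XZ mask (4 set) -- 16 left
V2 z: intersect with XY mask (10 set) -- 10 left

voxel count = 10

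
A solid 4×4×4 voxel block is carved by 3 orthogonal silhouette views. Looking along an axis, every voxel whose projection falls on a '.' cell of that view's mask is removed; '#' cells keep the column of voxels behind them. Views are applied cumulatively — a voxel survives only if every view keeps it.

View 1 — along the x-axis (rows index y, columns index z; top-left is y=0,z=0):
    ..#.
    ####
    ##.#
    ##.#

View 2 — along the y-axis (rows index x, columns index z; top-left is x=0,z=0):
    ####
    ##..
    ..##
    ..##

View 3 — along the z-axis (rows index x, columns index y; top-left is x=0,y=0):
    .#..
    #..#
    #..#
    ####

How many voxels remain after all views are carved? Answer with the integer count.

voxel count = 13

initial block: 4^3 = 64
V1 x: intersect with YZ mask (11 set) -- 44 left
V2 y: intersect with XZ mask (10 set) -- 27 left
V3 z: intersect with XY mask (9 set) -- 13 left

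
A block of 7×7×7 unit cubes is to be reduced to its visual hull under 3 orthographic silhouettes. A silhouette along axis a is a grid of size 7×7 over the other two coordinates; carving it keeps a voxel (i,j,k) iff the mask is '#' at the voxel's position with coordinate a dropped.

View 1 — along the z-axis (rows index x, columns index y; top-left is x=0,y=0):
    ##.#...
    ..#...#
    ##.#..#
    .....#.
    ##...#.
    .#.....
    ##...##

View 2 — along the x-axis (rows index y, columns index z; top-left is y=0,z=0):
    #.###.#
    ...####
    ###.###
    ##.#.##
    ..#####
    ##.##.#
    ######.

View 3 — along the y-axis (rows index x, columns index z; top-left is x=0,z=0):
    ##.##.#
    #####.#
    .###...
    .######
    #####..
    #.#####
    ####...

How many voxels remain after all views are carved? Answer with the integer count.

voxel count = 58

full grid |V| = 343
after view 1 [z-axis, 18 of 49 cells solid] → remaining = 126
after view 2 [x-axis, 36 of 49 cells solid] → remaining = 89
after view 3 [y-axis, 35 of 49 cells solid] → remaining = 58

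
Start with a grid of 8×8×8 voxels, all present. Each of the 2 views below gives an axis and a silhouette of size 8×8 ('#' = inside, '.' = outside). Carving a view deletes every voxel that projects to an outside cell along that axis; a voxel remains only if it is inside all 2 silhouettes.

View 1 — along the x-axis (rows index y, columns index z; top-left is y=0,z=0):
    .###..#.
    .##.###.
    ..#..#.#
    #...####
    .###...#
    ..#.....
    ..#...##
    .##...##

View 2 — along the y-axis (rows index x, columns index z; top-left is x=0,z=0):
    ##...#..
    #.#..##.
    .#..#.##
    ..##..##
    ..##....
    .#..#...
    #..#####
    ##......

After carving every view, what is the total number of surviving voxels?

remaining voxels: 97

initial block: 8^3 = 512
after view 1 [x-axis, 29 of 64 cells solid] → remaining = 232
after view 2 [y-axis, 27 of 64 cells solid] → remaining = 97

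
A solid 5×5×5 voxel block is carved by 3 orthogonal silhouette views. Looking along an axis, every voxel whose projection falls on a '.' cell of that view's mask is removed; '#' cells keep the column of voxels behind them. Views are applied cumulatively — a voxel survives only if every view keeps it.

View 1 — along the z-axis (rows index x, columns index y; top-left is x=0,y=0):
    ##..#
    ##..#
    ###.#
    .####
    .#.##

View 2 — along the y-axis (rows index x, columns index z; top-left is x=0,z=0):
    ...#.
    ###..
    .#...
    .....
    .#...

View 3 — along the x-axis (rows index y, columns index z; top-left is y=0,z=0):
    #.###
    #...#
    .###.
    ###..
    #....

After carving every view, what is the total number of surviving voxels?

|visual hull| = 7

full grid |V| = 125
V1 z: intersect with XY mask (17 set) -- 85 left
V2 y: intersect with XZ mask (6 set) -- 19 left
V3 x: intersect with YZ mask (13 set) -- 7 left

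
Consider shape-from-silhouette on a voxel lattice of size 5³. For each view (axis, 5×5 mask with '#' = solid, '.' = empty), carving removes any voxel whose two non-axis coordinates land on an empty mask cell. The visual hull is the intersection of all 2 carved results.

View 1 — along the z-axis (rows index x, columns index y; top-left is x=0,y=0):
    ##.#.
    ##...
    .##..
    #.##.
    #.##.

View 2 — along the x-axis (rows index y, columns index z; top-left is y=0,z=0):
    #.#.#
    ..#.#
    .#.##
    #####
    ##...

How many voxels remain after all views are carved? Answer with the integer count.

|visual hull| = 42

before carving: 125 voxels (5×5×5)
[1] z-view keeps 13 columns → grid now 65
[2] x-view keeps 15 columns → grid now 42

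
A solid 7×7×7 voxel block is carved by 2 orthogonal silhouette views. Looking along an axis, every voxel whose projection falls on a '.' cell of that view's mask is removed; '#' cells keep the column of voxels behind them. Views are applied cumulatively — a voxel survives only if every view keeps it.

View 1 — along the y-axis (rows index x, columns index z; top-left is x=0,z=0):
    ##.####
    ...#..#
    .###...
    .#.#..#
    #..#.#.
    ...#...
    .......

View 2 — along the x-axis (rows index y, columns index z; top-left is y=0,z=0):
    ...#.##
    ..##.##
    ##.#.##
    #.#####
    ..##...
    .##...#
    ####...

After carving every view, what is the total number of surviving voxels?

start: 7×7×7 = 343 voxels
carve view 1 (along y, XZ-mask fill 18/49): 126 voxels remain
carve view 2 (along x, YZ-mask fill 27/49): 80 voxels remain

voxel count = 80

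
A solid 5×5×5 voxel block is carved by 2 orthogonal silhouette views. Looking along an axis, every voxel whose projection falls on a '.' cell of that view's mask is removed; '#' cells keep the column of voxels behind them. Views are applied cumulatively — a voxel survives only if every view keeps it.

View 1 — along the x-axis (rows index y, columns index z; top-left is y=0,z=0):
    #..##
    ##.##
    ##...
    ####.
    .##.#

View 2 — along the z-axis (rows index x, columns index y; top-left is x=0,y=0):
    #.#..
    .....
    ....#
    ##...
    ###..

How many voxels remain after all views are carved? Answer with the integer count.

before carving: 125 voxels (5×5×5)
step 1: project along x, AND mask (16/25) → |grid| = 80
step 2: project along z, AND mask (8/25) → |grid| = 24

voxel count = 24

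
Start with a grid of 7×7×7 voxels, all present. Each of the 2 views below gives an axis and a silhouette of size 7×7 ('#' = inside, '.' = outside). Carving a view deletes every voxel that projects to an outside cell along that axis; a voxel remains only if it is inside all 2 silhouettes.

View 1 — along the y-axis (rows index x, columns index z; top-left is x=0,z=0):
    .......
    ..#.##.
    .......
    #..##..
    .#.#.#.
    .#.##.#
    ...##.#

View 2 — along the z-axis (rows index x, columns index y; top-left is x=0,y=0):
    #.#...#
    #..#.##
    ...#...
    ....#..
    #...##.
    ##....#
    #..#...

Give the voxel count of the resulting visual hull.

|visual hull| = 42

initial block: 7^3 = 343
carve view 1 (along y, XZ-mask fill 16/49): 112 voxels remain
carve view 2 (along z, XY-mask fill 17/49): 42 voxels remain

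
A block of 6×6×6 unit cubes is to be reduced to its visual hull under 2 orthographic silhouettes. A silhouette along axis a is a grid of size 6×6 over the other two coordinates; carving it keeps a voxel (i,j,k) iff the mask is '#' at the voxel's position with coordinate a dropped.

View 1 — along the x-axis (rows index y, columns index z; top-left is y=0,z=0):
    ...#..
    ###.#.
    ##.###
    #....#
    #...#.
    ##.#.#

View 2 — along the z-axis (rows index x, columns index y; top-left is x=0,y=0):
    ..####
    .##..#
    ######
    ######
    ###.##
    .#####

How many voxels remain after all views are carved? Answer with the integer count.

95 voxels

initial block: 6^3 = 216
V1 x: intersect with YZ mask (18 set) -- 108 left
V2 z: intersect with XY mask (29 set) -- 95 left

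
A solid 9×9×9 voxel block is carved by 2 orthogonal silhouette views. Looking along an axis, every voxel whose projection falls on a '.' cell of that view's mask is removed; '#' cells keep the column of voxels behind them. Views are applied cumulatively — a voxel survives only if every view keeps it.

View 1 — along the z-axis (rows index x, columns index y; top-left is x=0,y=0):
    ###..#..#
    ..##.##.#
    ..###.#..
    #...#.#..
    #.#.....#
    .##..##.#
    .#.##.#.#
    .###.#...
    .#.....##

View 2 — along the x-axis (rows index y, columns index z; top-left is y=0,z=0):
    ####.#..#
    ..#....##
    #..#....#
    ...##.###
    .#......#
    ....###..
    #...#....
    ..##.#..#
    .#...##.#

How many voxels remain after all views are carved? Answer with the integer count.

before carving: 729 voxels (9×9×9)
step 1: project along z, AND mask (37/81) → |grid| = 333
step 2: project along x, AND mask (32/81) → |grid| = 127

voxel count = 127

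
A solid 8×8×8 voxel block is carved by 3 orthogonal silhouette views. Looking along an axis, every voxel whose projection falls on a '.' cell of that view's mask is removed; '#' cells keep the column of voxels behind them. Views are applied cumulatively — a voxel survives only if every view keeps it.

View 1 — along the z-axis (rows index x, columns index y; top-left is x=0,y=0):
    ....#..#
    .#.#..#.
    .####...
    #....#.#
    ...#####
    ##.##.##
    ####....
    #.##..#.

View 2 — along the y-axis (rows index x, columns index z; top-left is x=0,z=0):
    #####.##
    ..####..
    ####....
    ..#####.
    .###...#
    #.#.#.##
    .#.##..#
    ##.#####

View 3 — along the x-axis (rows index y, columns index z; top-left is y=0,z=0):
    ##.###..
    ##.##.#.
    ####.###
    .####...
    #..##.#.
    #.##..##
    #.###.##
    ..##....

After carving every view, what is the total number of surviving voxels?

full grid |V| = 512
after view 1 [z-axis, 31 of 64 cells solid] → remaining = 248
after view 2 [y-axis, 40 of 64 cells solid] → remaining = 151
after view 3 [x-axis, 38 of 64 cells solid] → remaining = 93

|visual hull| = 93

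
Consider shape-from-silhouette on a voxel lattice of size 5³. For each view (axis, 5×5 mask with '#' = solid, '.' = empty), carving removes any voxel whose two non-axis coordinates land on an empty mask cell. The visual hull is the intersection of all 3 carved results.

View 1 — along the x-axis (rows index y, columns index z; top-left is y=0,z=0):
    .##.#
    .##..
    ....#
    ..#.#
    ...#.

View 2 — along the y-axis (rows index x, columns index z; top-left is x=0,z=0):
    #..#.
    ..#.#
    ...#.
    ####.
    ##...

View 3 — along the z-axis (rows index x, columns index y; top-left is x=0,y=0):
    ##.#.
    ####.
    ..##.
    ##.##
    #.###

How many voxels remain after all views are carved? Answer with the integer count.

voxel count = 13

before carving: 125 voxels (5×5×5)
carve view 1 (along x, YZ-mask fill 9/25): 45 voxels remain
carve view 2 (along y, XZ-mask fill 11/25): 16 voxels remain
carve view 3 (along z, XY-mask fill 17/25): 13 voxels remain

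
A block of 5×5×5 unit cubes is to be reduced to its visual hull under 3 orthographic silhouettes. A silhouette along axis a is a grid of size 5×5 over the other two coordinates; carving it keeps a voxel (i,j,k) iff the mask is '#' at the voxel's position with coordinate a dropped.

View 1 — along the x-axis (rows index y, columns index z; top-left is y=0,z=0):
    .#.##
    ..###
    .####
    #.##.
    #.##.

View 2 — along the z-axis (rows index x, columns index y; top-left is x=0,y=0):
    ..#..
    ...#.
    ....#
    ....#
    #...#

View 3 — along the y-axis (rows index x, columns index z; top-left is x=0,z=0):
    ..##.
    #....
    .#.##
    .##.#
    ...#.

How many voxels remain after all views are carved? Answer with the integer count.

initial block: 5^3 = 125
V1 x: intersect with YZ mask (16 set) -- 80 left
V2 z: intersect with XY mask (6 set) -- 19 left
V3 y: intersect with XZ mask (10 set) -- 7 left

|visual hull| = 7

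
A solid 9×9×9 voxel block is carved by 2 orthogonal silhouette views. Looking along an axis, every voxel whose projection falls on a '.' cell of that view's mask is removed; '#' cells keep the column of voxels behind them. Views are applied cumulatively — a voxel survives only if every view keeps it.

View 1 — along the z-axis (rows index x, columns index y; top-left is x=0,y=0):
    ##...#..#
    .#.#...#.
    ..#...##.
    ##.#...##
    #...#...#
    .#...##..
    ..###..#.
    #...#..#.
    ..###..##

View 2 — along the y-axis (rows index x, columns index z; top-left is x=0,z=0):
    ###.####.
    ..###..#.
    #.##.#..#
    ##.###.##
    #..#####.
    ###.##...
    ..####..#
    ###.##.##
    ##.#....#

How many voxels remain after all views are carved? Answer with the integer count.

remaining voxels: 184

full grid |V| = 729
after view 1 [z-axis, 33 of 81 cells solid] → remaining = 297
after view 2 [y-axis, 50 of 81 cells solid] → remaining = 184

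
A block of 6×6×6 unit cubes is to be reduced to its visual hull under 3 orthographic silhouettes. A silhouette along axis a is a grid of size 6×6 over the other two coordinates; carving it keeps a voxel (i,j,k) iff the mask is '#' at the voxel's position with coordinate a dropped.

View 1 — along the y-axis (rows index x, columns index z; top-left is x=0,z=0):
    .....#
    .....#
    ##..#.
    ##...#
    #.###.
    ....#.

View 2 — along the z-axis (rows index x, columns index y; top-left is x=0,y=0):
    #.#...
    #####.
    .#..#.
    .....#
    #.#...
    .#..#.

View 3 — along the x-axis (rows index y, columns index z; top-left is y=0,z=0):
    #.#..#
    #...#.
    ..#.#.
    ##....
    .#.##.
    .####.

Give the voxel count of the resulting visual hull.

start: 6×6×6 = 216 voxels
  1. axis=1 (XZ plane), |mask|=13  ⇒  voxels=78
  2. axis=2 (XY plane), |mask|=14  ⇒  voxels=26
  3. axis=0 (YZ plane), |mask|=16  ⇒  voxels=13

13 voxels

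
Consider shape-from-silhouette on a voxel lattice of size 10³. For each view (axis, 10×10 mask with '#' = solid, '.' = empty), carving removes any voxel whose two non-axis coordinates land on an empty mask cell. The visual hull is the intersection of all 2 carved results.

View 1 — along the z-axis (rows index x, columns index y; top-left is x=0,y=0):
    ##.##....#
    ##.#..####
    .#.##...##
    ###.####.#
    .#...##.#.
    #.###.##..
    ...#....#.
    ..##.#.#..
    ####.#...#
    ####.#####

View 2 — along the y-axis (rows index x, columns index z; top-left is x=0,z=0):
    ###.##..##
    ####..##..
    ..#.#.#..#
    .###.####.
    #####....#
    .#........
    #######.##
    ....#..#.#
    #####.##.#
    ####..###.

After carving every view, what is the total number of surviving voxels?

|visual hull| = 324

before carving: 1000 voxels (10×10×10)
step 1: project along z, AND mask (56/100) → |grid| = 560
step 2: project along y, AND mask (58/100) → |grid| = 324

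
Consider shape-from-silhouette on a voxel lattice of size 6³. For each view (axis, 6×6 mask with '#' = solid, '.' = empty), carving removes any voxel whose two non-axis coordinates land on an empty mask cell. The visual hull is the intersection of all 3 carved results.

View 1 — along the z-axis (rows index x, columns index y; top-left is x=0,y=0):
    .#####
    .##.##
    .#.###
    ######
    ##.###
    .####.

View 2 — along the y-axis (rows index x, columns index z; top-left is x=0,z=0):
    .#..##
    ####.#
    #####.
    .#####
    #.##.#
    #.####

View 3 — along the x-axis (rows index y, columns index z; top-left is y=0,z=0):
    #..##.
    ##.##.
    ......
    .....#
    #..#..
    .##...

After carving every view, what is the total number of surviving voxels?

42 voxels

initial block: 6^3 = 216
step 1: project along z, AND mask (28/36) → |grid| = 168
step 2: project along y, AND mask (27/36) → |grid| = 125
step 3: project along x, AND mask (12/36) → |grid| = 42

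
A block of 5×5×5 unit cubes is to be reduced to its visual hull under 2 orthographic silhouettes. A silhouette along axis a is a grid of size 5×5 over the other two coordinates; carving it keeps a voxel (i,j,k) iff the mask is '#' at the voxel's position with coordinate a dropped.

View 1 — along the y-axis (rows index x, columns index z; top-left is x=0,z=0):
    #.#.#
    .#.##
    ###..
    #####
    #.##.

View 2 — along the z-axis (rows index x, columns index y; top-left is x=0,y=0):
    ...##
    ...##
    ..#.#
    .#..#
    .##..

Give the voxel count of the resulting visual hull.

34 voxels

initial block: 5^3 = 125
V1 y: intersect with XZ mask (17 set) -- 85 left
V2 z: intersect with XY mask (10 set) -- 34 left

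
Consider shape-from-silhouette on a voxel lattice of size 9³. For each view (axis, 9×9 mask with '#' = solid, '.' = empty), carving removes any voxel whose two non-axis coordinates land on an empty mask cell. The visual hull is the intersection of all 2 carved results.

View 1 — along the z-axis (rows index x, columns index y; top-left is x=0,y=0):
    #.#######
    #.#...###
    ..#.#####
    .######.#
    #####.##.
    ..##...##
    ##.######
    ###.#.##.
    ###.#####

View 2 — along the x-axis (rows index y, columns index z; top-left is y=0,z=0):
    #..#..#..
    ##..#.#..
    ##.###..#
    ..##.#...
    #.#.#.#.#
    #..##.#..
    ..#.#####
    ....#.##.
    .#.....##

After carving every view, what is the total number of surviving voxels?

full grid |V| = 729
  1. axis=2 (XY plane), |mask|=59  ⇒  voxels=531
  2. axis=0 (YZ plane), |mask|=37  ⇒  voxels=249

249 voxels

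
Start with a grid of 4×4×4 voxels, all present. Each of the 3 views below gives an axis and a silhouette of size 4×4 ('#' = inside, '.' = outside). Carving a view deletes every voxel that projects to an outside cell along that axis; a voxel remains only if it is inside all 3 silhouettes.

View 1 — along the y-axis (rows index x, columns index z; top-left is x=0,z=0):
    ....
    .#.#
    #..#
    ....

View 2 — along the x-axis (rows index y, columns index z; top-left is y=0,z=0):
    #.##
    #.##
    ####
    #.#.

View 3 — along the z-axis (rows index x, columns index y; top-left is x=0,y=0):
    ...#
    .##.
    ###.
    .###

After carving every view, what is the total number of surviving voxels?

before carving: 64 voxels (4×4×4)
[1] y-view keeps 4 columns → grid now 16
[2] x-view keeps 12 columns → grid now 11
[3] z-view keeps 9 columns → grid now 9

|visual hull| = 9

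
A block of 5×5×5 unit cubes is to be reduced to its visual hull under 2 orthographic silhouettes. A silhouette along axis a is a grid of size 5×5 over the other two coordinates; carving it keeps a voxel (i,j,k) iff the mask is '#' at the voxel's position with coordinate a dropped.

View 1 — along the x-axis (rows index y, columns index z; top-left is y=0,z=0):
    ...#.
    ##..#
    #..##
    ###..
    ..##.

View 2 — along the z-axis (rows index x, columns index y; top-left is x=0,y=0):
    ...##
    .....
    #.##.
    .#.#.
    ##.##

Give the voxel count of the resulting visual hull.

voxel count = 27

initial block: 5^3 = 125
  1. axis=0 (YZ plane), |mask|=12  ⇒  voxels=60
  2. axis=2 (XY plane), |mask|=11  ⇒  voxels=27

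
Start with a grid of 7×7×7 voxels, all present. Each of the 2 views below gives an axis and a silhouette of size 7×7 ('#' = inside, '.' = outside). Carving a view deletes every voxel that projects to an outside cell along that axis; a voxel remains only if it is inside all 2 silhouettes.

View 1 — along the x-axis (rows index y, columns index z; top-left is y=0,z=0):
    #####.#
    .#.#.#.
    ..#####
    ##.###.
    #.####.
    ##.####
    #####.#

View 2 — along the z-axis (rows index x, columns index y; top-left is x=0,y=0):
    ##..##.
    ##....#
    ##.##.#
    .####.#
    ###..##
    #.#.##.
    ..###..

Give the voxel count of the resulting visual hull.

start: 7×7×7 = 343 voxels
V1 x: intersect with YZ mask (36 set) -- 252 left
V2 z: intersect with XY mask (29 set) -- 147 left

|visual hull| = 147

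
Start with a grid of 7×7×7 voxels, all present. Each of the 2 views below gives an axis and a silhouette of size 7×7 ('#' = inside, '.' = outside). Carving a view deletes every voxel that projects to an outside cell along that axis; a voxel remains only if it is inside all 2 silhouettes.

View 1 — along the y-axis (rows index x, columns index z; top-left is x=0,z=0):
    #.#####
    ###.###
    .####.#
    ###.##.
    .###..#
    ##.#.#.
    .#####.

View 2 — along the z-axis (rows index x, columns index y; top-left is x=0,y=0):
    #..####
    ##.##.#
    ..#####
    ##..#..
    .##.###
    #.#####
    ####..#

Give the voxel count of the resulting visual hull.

remaining voxels: 169

initial block: 7^3 = 343
  1. axis=1 (XZ plane), |mask|=35  ⇒  voxels=245
  2. axis=2 (XY plane), |mask|=34  ⇒  voxels=169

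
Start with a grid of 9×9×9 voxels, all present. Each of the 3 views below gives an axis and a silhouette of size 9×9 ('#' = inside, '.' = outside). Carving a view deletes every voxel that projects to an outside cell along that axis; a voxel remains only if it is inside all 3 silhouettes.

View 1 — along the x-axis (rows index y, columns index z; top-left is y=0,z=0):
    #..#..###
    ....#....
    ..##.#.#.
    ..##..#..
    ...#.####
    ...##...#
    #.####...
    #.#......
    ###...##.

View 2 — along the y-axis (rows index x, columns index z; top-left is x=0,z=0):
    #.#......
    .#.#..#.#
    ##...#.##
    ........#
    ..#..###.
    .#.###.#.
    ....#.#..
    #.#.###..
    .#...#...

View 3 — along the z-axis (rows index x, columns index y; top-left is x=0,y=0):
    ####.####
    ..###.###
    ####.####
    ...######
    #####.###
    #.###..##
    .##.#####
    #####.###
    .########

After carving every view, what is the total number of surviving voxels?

start: 9×9×9 = 729 voxels
V1 x: intersect with YZ mask (33 set) -- 297 left
V2 y: intersect with XZ mask (30 set) -- 104 left
V3 z: intersect with XY mask (65 set) -- 86 left

86 voxels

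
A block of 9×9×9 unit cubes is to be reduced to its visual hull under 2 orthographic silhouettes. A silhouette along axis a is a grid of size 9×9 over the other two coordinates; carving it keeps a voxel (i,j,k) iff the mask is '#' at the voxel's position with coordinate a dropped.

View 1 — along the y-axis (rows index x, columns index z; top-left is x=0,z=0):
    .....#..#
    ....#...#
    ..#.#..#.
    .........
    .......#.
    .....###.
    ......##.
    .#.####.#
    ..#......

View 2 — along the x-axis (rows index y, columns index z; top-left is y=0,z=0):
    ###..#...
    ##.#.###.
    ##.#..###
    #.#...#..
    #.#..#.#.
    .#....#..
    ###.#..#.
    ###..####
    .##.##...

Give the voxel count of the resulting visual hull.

start: 9×9×9 = 729 voxels
  1. axis=1 (XZ plane), |mask|=20  ⇒  voxels=180
  2. axis=0 (YZ plane), |mask|=41  ⇒  voxels=83

remaining voxels: 83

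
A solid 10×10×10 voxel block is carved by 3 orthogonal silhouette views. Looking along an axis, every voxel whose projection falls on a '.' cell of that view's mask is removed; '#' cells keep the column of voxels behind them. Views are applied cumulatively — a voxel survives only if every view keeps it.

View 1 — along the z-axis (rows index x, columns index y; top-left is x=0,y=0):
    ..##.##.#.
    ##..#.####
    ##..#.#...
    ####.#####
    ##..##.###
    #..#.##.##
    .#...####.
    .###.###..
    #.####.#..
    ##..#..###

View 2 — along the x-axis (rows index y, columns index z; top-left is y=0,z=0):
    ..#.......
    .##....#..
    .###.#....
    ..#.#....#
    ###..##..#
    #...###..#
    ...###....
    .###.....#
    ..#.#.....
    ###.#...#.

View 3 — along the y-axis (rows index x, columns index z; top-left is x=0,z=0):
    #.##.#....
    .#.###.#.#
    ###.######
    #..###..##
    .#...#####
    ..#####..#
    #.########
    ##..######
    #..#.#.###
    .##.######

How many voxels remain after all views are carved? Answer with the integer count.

start: 10×10×10 = 1000 voxels
carve view 1 (along z, XY-mask fill 61/100): 610 voxels remain
carve view 2 (along x, YZ-mask fill 36/100): 212 voxels remain
carve view 3 (along y, XZ-mask fill 68/100): 139 voxels remain

remaining voxels: 139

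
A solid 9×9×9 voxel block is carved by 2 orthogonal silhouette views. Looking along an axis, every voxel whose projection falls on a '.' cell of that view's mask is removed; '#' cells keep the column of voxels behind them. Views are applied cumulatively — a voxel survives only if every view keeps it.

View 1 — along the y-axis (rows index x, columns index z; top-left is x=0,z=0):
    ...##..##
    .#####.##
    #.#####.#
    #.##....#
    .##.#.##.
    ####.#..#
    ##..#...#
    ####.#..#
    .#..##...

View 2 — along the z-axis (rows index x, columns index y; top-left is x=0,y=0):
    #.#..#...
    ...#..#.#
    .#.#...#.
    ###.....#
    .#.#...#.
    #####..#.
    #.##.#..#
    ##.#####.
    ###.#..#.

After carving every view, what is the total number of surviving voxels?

voxel count = 198

before carving: 729 voxels (9×9×9)
after view 1 [y-axis, 46 of 81 cells solid] → remaining = 414
after view 2 [z-axis, 39 of 81 cells solid] → remaining = 198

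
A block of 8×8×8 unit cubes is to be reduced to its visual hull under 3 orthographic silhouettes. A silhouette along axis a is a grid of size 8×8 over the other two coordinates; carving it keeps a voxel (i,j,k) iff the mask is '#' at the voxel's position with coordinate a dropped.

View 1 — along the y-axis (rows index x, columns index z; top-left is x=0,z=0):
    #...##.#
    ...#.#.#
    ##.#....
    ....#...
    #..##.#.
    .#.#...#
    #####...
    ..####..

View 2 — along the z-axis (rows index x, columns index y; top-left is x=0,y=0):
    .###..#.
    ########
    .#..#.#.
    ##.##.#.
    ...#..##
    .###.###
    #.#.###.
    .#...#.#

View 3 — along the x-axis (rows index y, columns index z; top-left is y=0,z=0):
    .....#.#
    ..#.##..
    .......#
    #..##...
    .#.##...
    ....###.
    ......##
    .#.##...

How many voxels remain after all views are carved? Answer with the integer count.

full grid |V| = 512
V1 y: intersect with XZ mask (27 set) -- 216 left
V2 z: intersect with XY mask (37 set) -- 121 left
V3 x: intersect with YZ mask (20 set) -- 42 left

voxel count = 42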